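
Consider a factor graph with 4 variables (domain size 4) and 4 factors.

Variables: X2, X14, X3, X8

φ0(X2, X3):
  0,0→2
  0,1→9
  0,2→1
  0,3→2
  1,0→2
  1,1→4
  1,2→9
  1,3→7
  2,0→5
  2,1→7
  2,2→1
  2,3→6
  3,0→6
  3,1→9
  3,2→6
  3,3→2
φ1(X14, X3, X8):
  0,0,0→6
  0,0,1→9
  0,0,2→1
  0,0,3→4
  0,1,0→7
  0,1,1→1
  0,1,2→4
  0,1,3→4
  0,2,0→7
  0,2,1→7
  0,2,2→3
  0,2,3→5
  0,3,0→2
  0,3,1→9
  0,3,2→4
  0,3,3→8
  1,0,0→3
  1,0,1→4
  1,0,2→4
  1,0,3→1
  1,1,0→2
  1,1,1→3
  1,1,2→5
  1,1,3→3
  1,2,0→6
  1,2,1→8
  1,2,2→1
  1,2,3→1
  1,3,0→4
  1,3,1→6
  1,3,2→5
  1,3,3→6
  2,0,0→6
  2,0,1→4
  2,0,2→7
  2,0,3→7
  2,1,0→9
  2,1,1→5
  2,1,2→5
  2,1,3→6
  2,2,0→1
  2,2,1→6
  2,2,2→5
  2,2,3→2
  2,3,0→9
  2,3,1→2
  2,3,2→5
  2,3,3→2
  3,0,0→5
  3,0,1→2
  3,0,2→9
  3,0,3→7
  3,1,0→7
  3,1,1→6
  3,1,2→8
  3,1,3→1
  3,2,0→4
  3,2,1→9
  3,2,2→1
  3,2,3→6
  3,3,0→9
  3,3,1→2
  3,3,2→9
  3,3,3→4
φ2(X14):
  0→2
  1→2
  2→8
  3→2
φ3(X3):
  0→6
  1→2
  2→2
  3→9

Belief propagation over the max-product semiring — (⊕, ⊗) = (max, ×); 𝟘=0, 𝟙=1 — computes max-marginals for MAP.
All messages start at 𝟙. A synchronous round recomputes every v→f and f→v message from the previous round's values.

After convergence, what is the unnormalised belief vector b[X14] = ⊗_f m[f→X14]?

b[X14] = [1134, 756, 4536, 1134]

init: all messages = 𝟙 over 4 values
r1 m[φ0→X2] = [9, 9, 7, 9]
r1 m[φ0→X3] = [6, 9, 9, 7]
r1 m[φ1→X14] = [9, 8, 9, 9]
r1 m[φ1→X3] = [9, 9, 9, 9]
r1 m[φ1→X8] = [9, 9, 9, 8]
r1 m[φ2→X14] = [2, 2, 8, 2]
r1 m[φ3→X3] = [6, 2, 2, 9]
r1 m[X2→φ0] = [1, 1, 1, 1]
r1 m[X14→φ1] = [1, 1, 1, 1]
r1 m[X14→φ2] = [1, 1, 1, 1]
r1 m[X3→φ0] = [1, 1, 1, 1]
r1 m[X3→φ1] = [1, 1, 1, 1]
r1 m[X3→φ3] = [1, 1, 1, 1]
r1 m[X8→φ1] = [1, 1, 1, 1]
r2 m[φ0→X2] = [9, 9, 7, 9]
r2 m[φ0→X3] = [6, 9, 9, 7]
r2 m[φ1→X14] = [9, 8, 9, 9]
r2 m[φ1→X3] = [9, 9, 9, 9]
r2 m[φ1→X8] = [9, 9, 9, 8]
r2 m[φ2→X14] = [2, 2, 8, 2]
r2 m[φ3→X3] = [6, 2, 2, 9]
r2 m[X2→φ0] = [1, 1, 1, 1]
r2 m[X14→φ1] = [2, 2, 8, 2]
r2 m[X14→φ2] = [9, 8, 9, 9]
r2 m[X3→φ0] = [54, 18, 18, 81]
r2 m[X3→φ1] = [36, 18, 18, 63]
r2 m[X3→φ3] = [54, 81, 81, 63]
r2 m[X8→φ1] = [1, 1, 1, 1]
r3 m[φ0→X2] = [162, 567, 486, 324]
r3 m[φ0→X3] = [6, 9, 9, 7]
r3 m[φ1→X14] = [567, 378, 567, 567]
r3 m[φ1→X3] = [56, 72, 48, 72]
r3 m[φ1→X8] = [4536, 1152, 2520, 2016]
r3 m[φ2→X14] = [2, 2, 8, 2]
r3 m[φ3→X3] = [6, 2, 2, 9]
r3 m[X2→φ0] = [1, 1, 1, 1]
r3 m[X14→φ1] = [2, 2, 8, 2]
r3 m[X14→φ2] = [9, 8, 9, 9]
r3 m[X3→φ0] = [54, 18, 18, 81]
r3 m[X3→φ1] = [36, 18, 18, 63]
r3 m[X3→φ3] = [54, 81, 81, 63]
r3 m[X8→φ1] = [1, 1, 1, 1]
r4 m[φ0→X2] = [162, 567, 486, 324]
r4 m[φ0→X3] = [6, 9, 9, 7]
r4 m[φ1→X14] = [567, 378, 567, 567]
r4 m[φ1→X3] = [56, 72, 48, 72]
r4 m[φ1→X8] = [4536, 1152, 2520, 2016]
r4 m[φ2→X14] = [2, 2, 8, 2]
r4 m[φ3→X3] = [6, 2, 2, 9]
r4 m[X2→φ0] = [1, 1, 1, 1]
r4 m[X14→φ1] = [2, 2, 8, 2]
r4 m[X14→φ2] = [567, 378, 567, 567]
r4 m[X3→φ0] = [336, 144, 96, 648]
r4 m[X3→φ1] = [36, 18, 18, 63]
r4 m[X3→φ3] = [336, 648, 432, 504]
r4 m[X8→φ1] = [1, 1, 1, 1]
r5 m[φ0→X2] = [1296, 4536, 3888, 2016]
r5 m[φ0→X3] = [6, 9, 9, 7]
r5 m[φ1→X14] = [567, 378, 567, 567]
r5 m[φ1→X3] = [56, 72, 48, 72]
r5 m[φ1→X8] = [4536, 1152, 2520, 2016]
r5 m[φ2→X14] = [2, 2, 8, 2]
r5 m[φ3→X3] = [6, 2, 2, 9]
r5 m[X2→φ0] = [1, 1, 1, 1]
r5 m[X14→φ1] = [2, 2, 8, 2]
r5 m[X14→φ2] = [567, 378, 567, 567]
r5 m[X3→φ0] = [336, 144, 96, 648]
r5 m[X3→φ1] = [36, 18, 18, 63]
r5 m[X3→φ3] = [336, 648, 432, 504]
r5 m[X8→φ1] = [1, 1, 1, 1]
r6 m[φ0→X2] = [1296, 4536, 3888, 2016]
r6 m[φ0→X3] = [6, 9, 9, 7]
r6 m[φ1→X14] = [567, 378, 567, 567]
r6 m[φ1→X3] = [56, 72, 48, 72]
r6 m[φ1→X8] = [4536, 1152, 2520, 2016]
r6 m[φ2→X14] = [2, 2, 8, 2]
r6 m[φ3→X3] = [6, 2, 2, 9]
r6 m[X2→φ0] = [1, 1, 1, 1]
r6 m[X14→φ1] = [2, 2, 8, 2]
r6 m[X14→φ2] = [567, 378, 567, 567]
r6 m[X3→φ0] = [336, 144, 96, 648]
r6 m[X3→φ1] = [36, 18, 18, 63]
r6 m[X3→φ3] = [336, 648, 432, 504]
r6 m[X8→φ1] = [1, 1, 1, 1]
fixed point reached at round 6
b[X14] = ⊗ incoming = [1134, 756, 4536, 1134]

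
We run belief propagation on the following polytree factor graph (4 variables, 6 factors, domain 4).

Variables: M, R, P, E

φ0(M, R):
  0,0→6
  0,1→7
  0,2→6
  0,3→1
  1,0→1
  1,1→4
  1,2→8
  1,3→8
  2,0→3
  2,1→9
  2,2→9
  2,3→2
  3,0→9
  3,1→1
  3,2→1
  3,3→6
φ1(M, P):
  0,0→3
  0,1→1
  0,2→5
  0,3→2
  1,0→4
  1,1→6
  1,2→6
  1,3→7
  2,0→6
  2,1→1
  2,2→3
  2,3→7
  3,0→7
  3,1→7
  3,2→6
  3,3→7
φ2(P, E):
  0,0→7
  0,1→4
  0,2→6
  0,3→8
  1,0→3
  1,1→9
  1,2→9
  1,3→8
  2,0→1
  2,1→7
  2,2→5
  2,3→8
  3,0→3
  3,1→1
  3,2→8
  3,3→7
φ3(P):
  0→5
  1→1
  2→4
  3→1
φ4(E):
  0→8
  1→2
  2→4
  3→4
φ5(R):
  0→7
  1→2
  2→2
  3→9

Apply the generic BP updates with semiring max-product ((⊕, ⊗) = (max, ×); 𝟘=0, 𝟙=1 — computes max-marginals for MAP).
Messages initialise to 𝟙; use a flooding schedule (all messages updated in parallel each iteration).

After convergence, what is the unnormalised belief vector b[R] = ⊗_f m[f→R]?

init: all messages = 𝟙 over 4 values
r1 m[φ0→M] = [7, 8, 9, 9]
r1 m[φ0→R] = [9, 9, 9, 8]
r1 m[φ1→M] = [5, 7, 7, 7]
r1 m[φ1→P] = [7, 7, 6, 7]
r1 m[φ2→P] = [8, 9, 8, 8]
r1 m[φ2→E] = [7, 9, 9, 8]
r1 m[φ3→P] = [5, 1, 4, 1]
r1 m[φ4→E] = [8, 2, 4, 4]
r1 m[φ5→R] = [7, 2, 2, 9]
r1 m[M→φ0] = [1, 1, 1, 1]
r1 m[M→φ1] = [1, 1, 1, 1]
r1 m[R→φ0] = [1, 1, 1, 1]
r1 m[R→φ5] = [1, 1, 1, 1]
r1 m[P→φ1] = [1, 1, 1, 1]
r1 m[P→φ2] = [1, 1, 1, 1]
r1 m[P→φ3] = [1, 1, 1, 1]
r1 m[E→φ2] = [1, 1, 1, 1]
r1 m[E→φ4] = [1, 1, 1, 1]
r2 m[φ0→M] = [7, 8, 9, 9]
r2 m[φ0→R] = [9, 9, 9, 8]
r2 m[φ1→M] = [5, 7, 7, 7]
r2 m[φ1→P] = [7, 7, 6, 7]
r2 m[φ2→P] = [8, 9, 8, 8]
r2 m[φ2→E] = [7, 9, 9, 8]
r2 m[φ3→P] = [5, 1, 4, 1]
r2 m[φ4→E] = [8, 2, 4, 4]
r2 m[φ5→R] = [7, 2, 2, 9]
r2 m[M→φ0] = [5, 7, 7, 7]
r2 m[M→φ1] = [7, 8, 9, 9]
r2 m[R→φ0] = [7, 2, 2, 9]
r2 m[R→φ5] = [9, 9, 9, 8]
r2 m[P→φ1] = [40, 9, 32, 8]
r2 m[P→φ2] = [35, 7, 24, 7]
r2 m[P→φ3] = [56, 63, 48, 56]
r2 m[E→φ2] = [8, 2, 4, 4]
r2 m[E→φ4] = [7, 9, 9, 8]
r3 m[φ0→M] = [42, 72, 21, 63]
r3 m[φ0→R] = [63, 63, 63, 56]
r3 m[φ1→M] = [160, 192, 240, 280]
r3 m[φ1→P] = [63, 63, 54, 63]
r3 m[φ2→P] = [56, 36, 32, 32]
r3 m[φ2→E] = [245, 168, 210, 280]
r3 m[φ3→P] = [5, 1, 4, 1]
r3 m[φ4→E] = [8, 2, 4, 4]
r3 m[φ5→R] = [7, 2, 2, 9]
r3 m[M→φ0] = [5, 7, 7, 7]
r3 m[M→φ1] = [7, 8, 9, 9]
r3 m[R→φ0] = [7, 2, 2, 9]
r3 m[R→φ5] = [9, 9, 9, 8]
r3 m[P→φ1] = [40, 9, 32, 8]
r3 m[P→φ2] = [35, 7, 24, 7]
r3 m[P→φ3] = [56, 63, 48, 56]
r3 m[E→φ2] = [8, 2, 4, 4]
r3 m[E→φ4] = [7, 9, 9, 8]
r4 m[φ0→M] = [42, 72, 21, 63]
r4 m[φ0→R] = [63, 63, 63, 56]
r4 m[φ1→M] = [160, 192, 240, 280]
r4 m[φ1→P] = [63, 63, 54, 63]
r4 m[φ2→P] = [56, 36, 32, 32]
r4 m[φ2→E] = [245, 168, 210, 280]
r4 m[φ3→P] = [5, 1, 4, 1]
r4 m[φ4→E] = [8, 2, 4, 4]
r4 m[φ5→R] = [7, 2, 2, 9]
r4 m[M→φ0] = [160, 192, 240, 280]
r4 m[M→φ1] = [42, 72, 21, 63]
r4 m[R→φ0] = [7, 2, 2, 9]
r4 m[R→φ5] = [63, 63, 63, 56]
r4 m[P→φ1] = [280, 36, 128, 32]
r4 m[P→φ2] = [315, 63, 216, 63]
r4 m[P→φ3] = [3528, 2268, 1728, 2016]
r4 m[E→φ2] = [8, 2, 4, 4]
r4 m[E→φ4] = [245, 168, 210, 280]
r5 m[φ0→M] = [42, 72, 21, 63]
r5 m[φ0→R] = [2520, 2160, 2160, 1680]
r5 m[φ1→M] = [840, 1120, 1680, 1960]
r5 m[φ1→P] = [441, 441, 432, 504]
r5 m[φ2→P] = [56, 36, 32, 32]
r5 m[φ2→E] = [2205, 1512, 1890, 2520]
r5 m[φ3→P] = [5, 1, 4, 1]
r5 m[φ4→E] = [8, 2, 4, 4]
r5 m[φ5→R] = [7, 2, 2, 9]
r5 m[M→φ0] = [160, 192, 240, 280]
r5 m[M→φ1] = [42, 72, 21, 63]
r5 m[R→φ0] = [7, 2, 2, 9]
r5 m[R→φ5] = [63, 63, 63, 56]
r5 m[P→φ1] = [280, 36, 128, 32]
r5 m[P→φ2] = [315, 63, 216, 63]
r5 m[P→φ3] = [3528, 2268, 1728, 2016]
r5 m[E→φ2] = [8, 2, 4, 4]
r5 m[E→φ4] = [245, 168, 210, 280]
r6 m[φ0→M] = [42, 72, 21, 63]
r6 m[φ0→R] = [2520, 2160, 2160, 1680]
r6 m[φ1→M] = [840, 1120, 1680, 1960]
r6 m[φ1→P] = [441, 441, 432, 504]
r6 m[φ2→P] = [56, 36, 32, 32]
r6 m[φ2→E] = [2205, 1512, 1890, 2520]
r6 m[φ3→P] = [5, 1, 4, 1]
r6 m[φ4→E] = [8, 2, 4, 4]
r6 m[φ5→R] = [7, 2, 2, 9]
r6 m[M→φ0] = [840, 1120, 1680, 1960]
r6 m[M→φ1] = [42, 72, 21, 63]
r6 m[R→φ0] = [7, 2, 2, 9]
r6 m[R→φ5] = [2520, 2160, 2160, 1680]
r6 m[P→φ1] = [280, 36, 128, 32]
r6 m[P→φ2] = [2205, 441, 1728, 504]
r6 m[P→φ3] = [24696, 15876, 13824, 16128]
r6 m[E→φ2] = [8, 2, 4, 4]
r6 m[E→φ4] = [2205, 1512, 1890, 2520]
r7 m[φ0→M] = [42, 72, 21, 63]
r7 m[φ0→R] = [17640, 15120, 15120, 11760]
r7 m[φ1→M] = [840, 1120, 1680, 1960]
r7 m[φ1→P] = [441, 441, 432, 504]
r7 m[φ2→P] = [56, 36, 32, 32]
r7 m[φ2→E] = [15435, 12096, 13230, 17640]
r7 m[φ3→P] = [5, 1, 4, 1]
r7 m[φ4→E] = [8, 2, 4, 4]
r7 m[φ5→R] = [7, 2, 2, 9]
r7 m[M→φ0] = [840, 1120, 1680, 1960]
r7 m[M→φ1] = [42, 72, 21, 63]
r7 m[R→φ0] = [7, 2, 2, 9]
r7 m[R→φ5] = [2520, 2160, 2160, 1680]
r7 m[P→φ1] = [280, 36, 128, 32]
r7 m[P→φ2] = [2205, 441, 1728, 504]
r7 m[P→φ3] = [24696, 15876, 13824, 16128]
r7 m[E→φ2] = [8, 2, 4, 4]
r7 m[E→φ4] = [2205, 1512, 1890, 2520]
r8 m[φ0→M] = [42, 72, 21, 63]
r8 m[φ0→R] = [17640, 15120, 15120, 11760]
r8 m[φ1→M] = [840, 1120, 1680, 1960]
r8 m[φ1→P] = [441, 441, 432, 504]
r8 m[φ2→P] = [56, 36, 32, 32]
r8 m[φ2→E] = [15435, 12096, 13230, 17640]
r8 m[φ3→P] = [5, 1, 4, 1]
r8 m[φ4→E] = [8, 2, 4, 4]
r8 m[φ5→R] = [7, 2, 2, 9]
r8 m[M→φ0] = [840, 1120, 1680, 1960]
r8 m[M→φ1] = [42, 72, 21, 63]
r8 m[R→φ0] = [7, 2, 2, 9]
r8 m[R→φ5] = [17640, 15120, 15120, 11760]
r8 m[P→φ1] = [280, 36, 128, 32]
r8 m[P→φ2] = [2205, 441, 1728, 504]
r8 m[P→φ3] = [24696, 15876, 13824, 16128]
r8 m[E→φ2] = [8, 2, 4, 4]
r8 m[E→φ4] = [15435, 12096, 13230, 17640]
r9 m[φ0→M] = [42, 72, 21, 63]
r9 m[φ0→R] = [17640, 15120, 15120, 11760]
r9 m[φ1→M] = [840, 1120, 1680, 1960]
r9 m[φ1→P] = [441, 441, 432, 504]
r9 m[φ2→P] = [56, 36, 32, 32]
r9 m[φ2→E] = [15435, 12096, 13230, 17640]
r9 m[φ3→P] = [5, 1, 4, 1]
r9 m[φ4→E] = [8, 2, 4, 4]
r9 m[φ5→R] = [7, 2, 2, 9]
r9 m[M→φ0] = [840, 1120, 1680, 1960]
r9 m[M→φ1] = [42, 72, 21, 63]
r9 m[R→φ0] = [7, 2, 2, 9]
r9 m[R→φ5] = [17640, 15120, 15120, 11760]
r9 m[P→φ1] = [280, 36, 128, 32]
r9 m[P→φ2] = [2205, 441, 1728, 504]
r9 m[P→φ3] = [24696, 15876, 13824, 16128]
r9 m[E→φ2] = [8, 2, 4, 4]
r9 m[E→φ4] = [15435, 12096, 13230, 17640]
fixed point reached at round 9
b[R] = ⊗ incoming = [123480, 30240, 30240, 105840]

b[R] = [123480, 30240, 30240, 105840]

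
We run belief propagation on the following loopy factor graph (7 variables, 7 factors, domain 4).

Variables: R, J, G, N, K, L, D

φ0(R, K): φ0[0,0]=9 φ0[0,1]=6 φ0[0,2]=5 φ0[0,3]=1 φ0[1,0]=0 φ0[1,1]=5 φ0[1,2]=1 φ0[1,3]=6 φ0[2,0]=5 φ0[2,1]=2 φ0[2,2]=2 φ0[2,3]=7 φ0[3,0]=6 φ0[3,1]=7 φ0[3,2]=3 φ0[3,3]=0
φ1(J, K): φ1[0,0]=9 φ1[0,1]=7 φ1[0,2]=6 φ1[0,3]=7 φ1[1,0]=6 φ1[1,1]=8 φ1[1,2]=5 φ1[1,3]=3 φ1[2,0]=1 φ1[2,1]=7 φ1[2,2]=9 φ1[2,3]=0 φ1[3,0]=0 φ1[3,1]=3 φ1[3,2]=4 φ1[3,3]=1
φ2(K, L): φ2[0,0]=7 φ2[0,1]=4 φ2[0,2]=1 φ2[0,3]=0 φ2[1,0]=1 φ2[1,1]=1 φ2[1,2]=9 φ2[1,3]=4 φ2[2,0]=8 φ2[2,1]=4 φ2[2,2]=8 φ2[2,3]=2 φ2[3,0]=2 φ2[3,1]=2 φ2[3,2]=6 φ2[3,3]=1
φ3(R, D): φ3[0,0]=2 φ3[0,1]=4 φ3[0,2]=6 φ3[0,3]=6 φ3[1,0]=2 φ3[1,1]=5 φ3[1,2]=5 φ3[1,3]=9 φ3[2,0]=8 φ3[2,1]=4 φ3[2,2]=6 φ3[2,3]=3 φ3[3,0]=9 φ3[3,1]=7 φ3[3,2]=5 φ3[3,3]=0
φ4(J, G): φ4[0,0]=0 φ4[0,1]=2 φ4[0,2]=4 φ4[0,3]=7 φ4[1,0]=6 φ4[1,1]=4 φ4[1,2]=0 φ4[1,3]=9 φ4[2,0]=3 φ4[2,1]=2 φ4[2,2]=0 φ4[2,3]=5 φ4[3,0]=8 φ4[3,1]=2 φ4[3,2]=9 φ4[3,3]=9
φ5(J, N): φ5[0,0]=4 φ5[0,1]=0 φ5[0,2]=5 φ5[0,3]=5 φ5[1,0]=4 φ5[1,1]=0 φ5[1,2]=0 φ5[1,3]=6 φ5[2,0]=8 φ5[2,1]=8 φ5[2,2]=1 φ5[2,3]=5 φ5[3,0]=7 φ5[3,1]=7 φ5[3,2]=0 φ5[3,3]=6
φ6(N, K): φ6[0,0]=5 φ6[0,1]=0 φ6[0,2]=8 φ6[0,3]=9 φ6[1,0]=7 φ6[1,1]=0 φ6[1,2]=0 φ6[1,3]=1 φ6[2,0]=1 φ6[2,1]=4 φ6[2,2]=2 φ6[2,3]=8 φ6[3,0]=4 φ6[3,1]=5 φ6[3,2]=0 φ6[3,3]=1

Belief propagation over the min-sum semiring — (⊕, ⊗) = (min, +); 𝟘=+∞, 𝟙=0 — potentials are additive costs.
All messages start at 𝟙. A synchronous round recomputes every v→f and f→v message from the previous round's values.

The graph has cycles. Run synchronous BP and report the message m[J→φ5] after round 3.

init: all messages = 𝟙 over 4 values
r1 m[φ0→R] = [1, 0, 2, 0]
r1 m[φ0→K] = [0, 2, 1, 0]
r1 m[φ1→J] = [6, 3, 0, 0]
r1 m[φ1→K] = [0, 3, 4, 0]
r1 m[φ2→K] = [0, 1, 2, 1]
r1 m[φ2→L] = [1, 1, 1, 0]
r1 m[φ3→R] = [2, 2, 3, 0]
r1 m[φ3→D] = [2, 4, 5, 0]
r1 m[φ4→J] = [0, 0, 0, 2]
r1 m[φ4→G] = [0, 2, 0, 5]
r1 m[φ5→J] = [0, 0, 1, 0]
r1 m[φ5→N] = [4, 0, 0, 5]
r1 m[φ6→N] = [0, 0, 1, 0]
r1 m[φ6→K] = [1, 0, 0, 1]
r1 m[R→φ0] = [0, 0, 0, 0]
r1 m[R→φ3] = [0, 0, 0, 0]
r1 m[J→φ1] = [0, 0, 0, 0]
r1 m[J→φ4] = [0, 0, 0, 0]
r1 m[J→φ5] = [0, 0, 0, 0]
r1 m[G→φ4] = [0, 0, 0, 0]
r1 m[N→φ5] = [0, 0, 0, 0]
r1 m[N→φ6] = [0, 0, 0, 0]
r1 m[K→φ0] = [0, 0, 0, 0]
r1 m[K→φ1] = [0, 0, 0, 0]
r1 m[K→φ2] = [0, 0, 0, 0]
r1 m[K→φ6] = [0, 0, 0, 0]
r1 m[L→φ2] = [0, 0, 0, 0]
r1 m[D→φ3] = [0, 0, 0, 0]
r2 m[φ0→R] = [1, 0, 2, 0]
r2 m[φ0→K] = [0, 2, 1, 0]
r2 m[φ1→J] = [6, 3, 0, 0]
r2 m[φ1→K] = [0, 3, 4, 0]
r2 m[φ2→K] = [0, 1, 2, 1]
r2 m[φ2→L] = [1, 1, 1, 0]
r2 m[φ3→R] = [2, 2, 3, 0]
r2 m[φ3→D] = [2, 4, 5, 0]
r2 m[φ4→J] = [0, 0, 0, 2]
r2 m[φ4→G] = [0, 2, 0, 5]
r2 m[φ5→J] = [0, 0, 1, 0]
r2 m[φ5→N] = [4, 0, 0, 5]
r2 m[φ6→N] = [0, 0, 1, 0]
r2 m[φ6→K] = [1, 0, 0, 1]
r2 m[R→φ0] = [2, 2, 3, 0]
r2 m[R→φ3] = [1, 0, 2, 0]
r2 m[J→φ1] = [0, 0, 1, 2]
r2 m[J→φ4] = [6, 3, 1, 0]
r2 m[J→φ5] = [6, 3, 0, 2]
r2 m[G→φ4] = [0, 0, 0, 0]
r2 m[N→φ5] = [0, 0, 1, 0]
r2 m[N→φ6] = [4, 0, 0, 5]
r2 m[K→φ0] = [1, 4, 6, 2]
r2 m[K→φ1] = [1, 3, 3, 2]
r2 m[K→φ2] = [1, 5, 5, 1]
r2 m[K→φ6] = [0, 6, 7, 1]
r2 m[L→φ2] = [0, 0, 0, 0]
r2 m[D→φ3] = [0, 0, 0, 0]
r3 m[φ0→R] = [3, 1, 6, 2]
r3 m[φ0→K] = [2, 5, 3, 0]
r3 m[φ1→J] = [9, 5, 2, 1]
r3 m[φ1→K] = [2, 5, 5, 1]
r3 m[φ2→K] = [0, 1, 2, 1]
r3 m[φ2→L] = [3, 3, 2, 1]
r3 m[φ3→R] = [2, 2, 3, 0]
r3 m[φ3→D] = [2, 5, 5, 0]
r3 m[φ4→J] = [0, 0, 0, 2]
r3 m[φ4→G] = [4, 2, 1, 6]
r3 m[φ5→J] = [0, 0, 2, 1]
r3 m[φ5→N] = [7, 3, 1, 5]
r3 m[φ6→N] = [5, 2, 1, 2]
r3 m[φ6→K] = [1, 0, 0, 1]
r3 m[R→φ0] = [2, 2, 3, 0]
r3 m[R→φ3] = [1, 0, 2, 0]
r3 m[J→φ1] = [0, 0, 1, 2]
r3 m[J→φ4] = [6, 3, 1, 0]
r3 m[J→φ5] = [6, 3, 0, 2]
r3 m[G→φ4] = [0, 0, 0, 0]
r3 m[N→φ5] = [0, 0, 1, 0]
r3 m[N→φ6] = [4, 0, 0, 5]
r3 m[K→φ0] = [1, 4, 6, 2]
r3 m[K→φ1] = [1, 3, 3, 2]
r3 m[K→φ2] = [1, 5, 5, 1]
r3 m[K→φ6] = [0, 6, 7, 1]
r3 m[L→φ2] = [0, 0, 0, 0]
r3 m[D→φ3] = [0, 0, 0, 0]

message @ round 3 = [6, 3, 0, 2]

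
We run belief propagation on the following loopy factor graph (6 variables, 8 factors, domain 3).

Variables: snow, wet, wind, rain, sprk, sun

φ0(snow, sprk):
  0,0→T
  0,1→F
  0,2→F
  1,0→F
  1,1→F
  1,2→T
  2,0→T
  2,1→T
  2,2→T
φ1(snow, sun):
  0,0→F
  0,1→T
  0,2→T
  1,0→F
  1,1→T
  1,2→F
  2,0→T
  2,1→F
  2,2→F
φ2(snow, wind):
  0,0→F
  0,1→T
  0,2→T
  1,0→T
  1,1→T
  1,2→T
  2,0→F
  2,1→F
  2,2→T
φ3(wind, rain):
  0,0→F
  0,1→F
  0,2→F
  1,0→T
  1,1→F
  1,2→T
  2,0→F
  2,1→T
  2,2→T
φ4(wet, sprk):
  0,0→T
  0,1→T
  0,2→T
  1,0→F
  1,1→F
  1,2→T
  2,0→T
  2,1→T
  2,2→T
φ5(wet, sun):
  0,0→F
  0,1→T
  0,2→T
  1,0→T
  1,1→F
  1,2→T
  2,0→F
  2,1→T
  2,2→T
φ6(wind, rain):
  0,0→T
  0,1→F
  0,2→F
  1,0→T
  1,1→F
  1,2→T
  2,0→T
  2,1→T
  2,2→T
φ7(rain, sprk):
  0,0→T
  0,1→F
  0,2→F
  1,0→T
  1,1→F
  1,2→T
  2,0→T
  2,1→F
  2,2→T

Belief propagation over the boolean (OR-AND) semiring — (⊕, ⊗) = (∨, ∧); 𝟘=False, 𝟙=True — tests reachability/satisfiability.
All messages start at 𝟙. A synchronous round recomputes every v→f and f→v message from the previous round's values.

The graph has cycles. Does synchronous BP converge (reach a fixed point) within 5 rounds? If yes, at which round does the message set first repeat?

CONVERGED at round 3

init: all messages = 𝟙 over 3 values
r1 m[φ0→snow] = [T, T, T]
r1 m[φ0→sprk] = [T, T, T]
r1 m[φ1→snow] = [T, T, T]
r1 m[φ1→sun] = [T, T, T]
r1 m[φ2→snow] = [T, T, T]
r1 m[φ2→wind] = [T, T, T]
r1 m[φ3→wind] = [F, T, T]
r1 m[φ3→rain] = [T, T, T]
r1 m[φ4→wet] = [T, T, T]
r1 m[φ4→sprk] = [T, T, T]
r1 m[φ5→wet] = [T, T, T]
r1 m[φ5→sun] = [T, T, T]
r1 m[φ6→wind] = [T, T, T]
r1 m[φ6→rain] = [T, T, T]
r1 m[φ7→rain] = [T, T, T]
r1 m[φ7→sprk] = [T, F, T]
r1 m[snow→φ0] = [T, T, T]
r1 m[snow→φ1] = [T, T, T]
r1 m[snow→φ2] = [T, T, T]
r1 m[wet→φ4] = [T, T, T]
r1 m[wet→φ5] = [T, T, T]
r1 m[wind→φ2] = [T, T, T]
r1 m[wind→φ3] = [T, T, T]
r1 m[wind→φ6] = [T, T, T]
r1 m[rain→φ3] = [T, T, T]
r1 m[rain→φ6] = [T, T, T]
r1 m[rain→φ7] = [T, T, T]
r1 m[sprk→φ0] = [T, T, T]
r1 m[sprk→φ4] = [T, T, T]
r1 m[sprk→φ7] = [T, T, T]
r1 m[sun→φ1] = [T, T, T]
r1 m[sun→φ5] = [T, T, T]
r2 m[φ0→snow] = [T, T, T]
r2 m[φ0→sprk] = [T, T, T]
r2 m[φ1→snow] = [T, T, T]
r2 m[φ1→sun] = [T, T, T]
r2 m[φ2→snow] = [T, T, T]
r2 m[φ2→wind] = [T, T, T]
r2 m[φ3→wind] = [F, T, T]
r2 m[φ3→rain] = [T, T, T]
r2 m[φ4→wet] = [T, T, T]
r2 m[φ4→sprk] = [T, T, T]
r2 m[φ5→wet] = [T, T, T]
r2 m[φ5→sun] = [T, T, T]
r2 m[φ6→wind] = [T, T, T]
r2 m[φ6→rain] = [T, T, T]
r2 m[φ7→rain] = [T, T, T]
r2 m[φ7→sprk] = [T, F, T]
r2 m[snow→φ0] = [T, T, T]
r2 m[snow→φ1] = [T, T, T]
r2 m[snow→φ2] = [T, T, T]
r2 m[wet→φ4] = [T, T, T]
r2 m[wet→φ5] = [T, T, T]
r2 m[wind→φ2] = [F, T, T]
r2 m[wind→φ3] = [T, T, T]
r2 m[wind→φ6] = [F, T, T]
r2 m[rain→φ3] = [T, T, T]
r2 m[rain→φ6] = [T, T, T]
r2 m[rain→φ7] = [T, T, T]
r2 m[sprk→φ0] = [T, F, T]
r2 m[sprk→φ4] = [T, F, T]
r2 m[sprk→φ7] = [T, T, T]
r2 m[sun→φ1] = [T, T, T]
r2 m[sun→φ5] = [T, T, T]
r3 m[φ0→snow] = [T, T, T]
r3 m[φ0→sprk] = [T, T, T]
r3 m[φ1→snow] = [T, T, T]
r3 m[φ1→sun] = [T, T, T]
r3 m[φ2→snow] = [T, T, T]
r3 m[φ2→wind] = [T, T, T]
r3 m[φ3→wind] = [F, T, T]
r3 m[φ3→rain] = [T, T, T]
r3 m[φ4→wet] = [T, T, T]
r3 m[φ4→sprk] = [T, T, T]
r3 m[φ5→wet] = [T, T, T]
r3 m[φ5→sun] = [T, T, T]
r3 m[φ6→wind] = [T, T, T]
r3 m[φ6→rain] = [T, T, T]
r3 m[φ7→rain] = [T, T, T]
r3 m[φ7→sprk] = [T, F, T]
r3 m[snow→φ0] = [T, T, T]
r3 m[snow→φ1] = [T, T, T]
r3 m[snow→φ2] = [T, T, T]
r3 m[wet→φ4] = [T, T, T]
r3 m[wet→φ5] = [T, T, T]
r3 m[wind→φ2] = [F, T, T]
r3 m[wind→φ3] = [T, T, T]
r3 m[wind→φ6] = [F, T, T]
r3 m[rain→φ3] = [T, T, T]
r3 m[rain→φ6] = [T, T, T]
r3 m[rain→φ7] = [T, T, T]
r3 m[sprk→φ0] = [T, F, T]
r3 m[sprk→φ4] = [T, F, T]
r3 m[sprk→φ7] = [T, T, T]
r3 m[sun→φ1] = [T, T, T]
r3 m[sun→φ5] = [T, T, T]
fixed point reached at round 3
messages reach a fixed point at round 3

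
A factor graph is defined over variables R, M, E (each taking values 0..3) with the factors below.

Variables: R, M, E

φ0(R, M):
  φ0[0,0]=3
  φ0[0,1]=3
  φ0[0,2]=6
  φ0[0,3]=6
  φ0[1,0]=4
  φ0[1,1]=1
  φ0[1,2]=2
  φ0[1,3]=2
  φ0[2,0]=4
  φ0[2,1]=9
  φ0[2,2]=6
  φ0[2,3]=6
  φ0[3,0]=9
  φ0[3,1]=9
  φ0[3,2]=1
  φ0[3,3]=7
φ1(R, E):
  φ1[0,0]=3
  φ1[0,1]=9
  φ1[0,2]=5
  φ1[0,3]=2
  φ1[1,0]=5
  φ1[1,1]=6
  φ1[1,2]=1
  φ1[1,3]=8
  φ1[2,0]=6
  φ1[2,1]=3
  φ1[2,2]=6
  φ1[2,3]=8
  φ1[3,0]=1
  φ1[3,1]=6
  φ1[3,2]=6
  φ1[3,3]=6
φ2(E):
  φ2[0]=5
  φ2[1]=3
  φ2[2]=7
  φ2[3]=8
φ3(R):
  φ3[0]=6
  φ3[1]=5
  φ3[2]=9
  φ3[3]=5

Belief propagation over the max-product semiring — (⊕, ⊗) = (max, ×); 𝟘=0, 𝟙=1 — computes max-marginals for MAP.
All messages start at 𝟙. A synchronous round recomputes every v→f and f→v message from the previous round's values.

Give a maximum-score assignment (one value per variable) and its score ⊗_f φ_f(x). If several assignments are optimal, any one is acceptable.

init: all messages = 𝟙 over 4 values
r1 m[φ0→R] = [6, 4, 9, 9]
r1 m[φ0→M] = [9, 9, 6, 7]
r1 m[φ1→R] = [9, 8, 8, 6]
r1 m[φ1→E] = [6, 9, 6, 8]
r1 m[φ2→E] = [5, 3, 7, 8]
r1 m[φ3→R] = [6, 5, 9, 5]
r1 m[R→φ0] = [1, 1, 1, 1]
r1 m[R→φ1] = [1, 1, 1, 1]
r1 m[R→φ3] = [1, 1, 1, 1]
r1 m[M→φ0] = [1, 1, 1, 1]
r1 m[E→φ1] = [1, 1, 1, 1]
r1 m[E→φ2] = [1, 1, 1, 1]
r2 m[φ0→R] = [6, 4, 9, 9]
r2 m[φ0→M] = [9, 9, 6, 7]
r2 m[φ1→R] = [9, 8, 8, 6]
r2 m[φ1→E] = [6, 9, 6, 8]
r2 m[φ2→E] = [5, 3, 7, 8]
r2 m[φ3→R] = [6, 5, 9, 5]
r2 m[R→φ0] = [54, 40, 72, 30]
r2 m[R→φ1] = [36, 20, 81, 45]
r2 m[R→φ3] = [54, 32, 72, 54]
r2 m[M→φ0] = [1, 1, 1, 1]
r2 m[E→φ1] = [5, 3, 7, 8]
r2 m[E→φ2] = [6, 9, 6, 8]
r3 m[φ0→R] = [6, 4, 9, 9]
r3 m[φ0→M] = [288, 648, 432, 432]
r3 m[φ1→R] = [35, 64, 64, 48]
r3 m[φ1→E] = [486, 324, 486, 648]
r3 m[φ2→E] = [5, 3, 7, 8]
r3 m[φ3→R] = [6, 5, 9, 5]
r3 m[R→φ0] = [54, 40, 72, 30]
r3 m[R→φ1] = [36, 20, 81, 45]
r3 m[R→φ3] = [54, 32, 72, 54]
r3 m[M→φ0] = [1, 1, 1, 1]
r3 m[E→φ1] = [5, 3, 7, 8]
r3 m[E→φ2] = [6, 9, 6, 8]
r4 m[φ0→R] = [6, 4, 9, 9]
r4 m[φ0→M] = [288, 648, 432, 432]
r4 m[φ1→R] = [35, 64, 64, 48]
r4 m[φ1→E] = [486, 324, 486, 648]
r4 m[φ2→E] = [5, 3, 7, 8]
r4 m[φ3→R] = [6, 5, 9, 5]
r4 m[R→φ0] = [210, 320, 576, 240]
r4 m[R→φ1] = [36, 20, 81, 45]
r4 m[R→φ3] = [210, 256, 576, 432]
r4 m[M→φ0] = [1, 1, 1, 1]
r4 m[E→φ1] = [5, 3, 7, 8]
r4 m[E→φ2] = [486, 324, 486, 648]
r5 m[φ0→R] = [6, 4, 9, 9]
r5 m[φ0→M] = [2304, 5184, 3456, 3456]
r5 m[φ1→R] = [35, 64, 64, 48]
r5 m[φ1→E] = [486, 324, 486, 648]
r5 m[φ2→E] = [5, 3, 7, 8]
r5 m[φ3→R] = [6, 5, 9, 5]
r5 m[R→φ0] = [210, 320, 576, 240]
r5 m[R→φ1] = [36, 20, 81, 45]
r5 m[R→φ3] = [210, 256, 576, 432]
r5 m[M→φ0] = [1, 1, 1, 1]
r5 m[E→φ1] = [5, 3, 7, 8]
r5 m[E→φ2] = [486, 324, 486, 648]
r6 m[φ0→R] = [6, 4, 9, 9]
r6 m[φ0→M] = [2304, 5184, 3456, 3456]
r6 m[φ1→R] = [35, 64, 64, 48]
r6 m[φ1→E] = [486, 324, 486, 648]
r6 m[φ2→E] = [5, 3, 7, 8]
r6 m[φ3→R] = [6, 5, 9, 5]
r6 m[R→φ0] = [210, 320, 576, 240]
r6 m[R→φ1] = [36, 20, 81, 45]
r6 m[R→φ3] = [210, 256, 576, 432]
r6 m[M→φ0] = [1, 1, 1, 1]
r6 m[E→φ1] = [5, 3, 7, 8]
r6 m[E→φ2] = [486, 324, 486, 648]
fixed point reached at round 6
traceback from R: (R=2, M=1, E=3), score=5184

assignment: (R=2, M=1, E=3); score = 5184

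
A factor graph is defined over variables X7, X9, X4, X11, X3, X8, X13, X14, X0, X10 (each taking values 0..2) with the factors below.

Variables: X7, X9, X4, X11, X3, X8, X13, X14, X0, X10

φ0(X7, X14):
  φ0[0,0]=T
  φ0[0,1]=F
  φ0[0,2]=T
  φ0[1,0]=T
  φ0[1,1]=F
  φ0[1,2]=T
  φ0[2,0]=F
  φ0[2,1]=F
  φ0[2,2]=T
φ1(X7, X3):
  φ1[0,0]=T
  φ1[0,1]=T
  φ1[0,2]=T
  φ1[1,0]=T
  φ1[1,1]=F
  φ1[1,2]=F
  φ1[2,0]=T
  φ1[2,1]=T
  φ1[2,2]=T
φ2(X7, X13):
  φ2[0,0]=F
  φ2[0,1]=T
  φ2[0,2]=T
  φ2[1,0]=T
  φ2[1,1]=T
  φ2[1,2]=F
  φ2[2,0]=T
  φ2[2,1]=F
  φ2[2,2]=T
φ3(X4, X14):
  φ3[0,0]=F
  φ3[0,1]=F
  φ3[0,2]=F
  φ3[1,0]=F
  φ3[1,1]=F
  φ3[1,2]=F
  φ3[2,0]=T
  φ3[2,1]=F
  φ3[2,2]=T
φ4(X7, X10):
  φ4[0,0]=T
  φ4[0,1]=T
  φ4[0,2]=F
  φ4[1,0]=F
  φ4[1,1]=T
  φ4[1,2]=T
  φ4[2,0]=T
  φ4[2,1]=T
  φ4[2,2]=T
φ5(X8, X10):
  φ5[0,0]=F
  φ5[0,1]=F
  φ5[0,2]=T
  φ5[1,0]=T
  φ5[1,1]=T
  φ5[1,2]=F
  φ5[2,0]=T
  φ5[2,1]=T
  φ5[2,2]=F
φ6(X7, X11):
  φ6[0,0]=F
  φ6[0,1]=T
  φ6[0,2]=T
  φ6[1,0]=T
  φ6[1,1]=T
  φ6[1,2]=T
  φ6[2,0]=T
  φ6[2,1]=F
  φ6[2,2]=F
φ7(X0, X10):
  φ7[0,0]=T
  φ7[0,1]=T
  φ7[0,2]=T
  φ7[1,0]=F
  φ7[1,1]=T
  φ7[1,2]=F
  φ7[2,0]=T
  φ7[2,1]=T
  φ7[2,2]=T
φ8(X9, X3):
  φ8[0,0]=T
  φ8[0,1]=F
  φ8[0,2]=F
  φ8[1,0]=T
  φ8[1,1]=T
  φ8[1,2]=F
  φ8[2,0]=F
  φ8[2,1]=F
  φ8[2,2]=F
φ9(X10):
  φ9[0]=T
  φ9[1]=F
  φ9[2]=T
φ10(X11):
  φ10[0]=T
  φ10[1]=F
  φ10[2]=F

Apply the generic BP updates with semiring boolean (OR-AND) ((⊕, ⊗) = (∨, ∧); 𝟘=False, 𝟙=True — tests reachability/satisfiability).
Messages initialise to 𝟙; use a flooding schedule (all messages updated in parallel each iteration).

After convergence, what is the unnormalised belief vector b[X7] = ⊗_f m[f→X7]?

b[X7] = [F, T, T]

init: all messages = 𝟙 over 3 values
r1 m[φ0→X7] = [T, T, T]
r1 m[φ0→X14] = [T, F, T]
r1 m[φ1→X7] = [T, T, T]
r1 m[φ1→X3] = [T, T, T]
r1 m[φ2→X7] = [T, T, T]
r1 m[φ2→X13] = [T, T, T]
r1 m[φ3→X4] = [F, F, T]
r1 m[φ3→X14] = [T, F, T]
r1 m[φ4→X7] = [T, T, T]
r1 m[φ4→X10] = [T, T, T]
r1 m[φ5→X8] = [T, T, T]
r1 m[φ5→X10] = [T, T, T]
r1 m[φ6→X7] = [T, T, T]
r1 m[φ6→X11] = [T, T, T]
r1 m[φ7→X0] = [T, T, T]
r1 m[φ7→X10] = [T, T, T]
r1 m[φ8→X9] = [T, T, F]
r1 m[φ8→X3] = [T, T, F]
r1 m[φ9→X10] = [T, F, T]
r1 m[φ10→X11] = [T, F, F]
r1 m[X7→φ0] = [T, T, T]
r1 m[X7→φ1] = [T, T, T]
r1 m[X7→φ2] = [T, T, T]
r1 m[X7→φ4] = [T, T, T]
r1 m[X7→φ6] = [T, T, T]
r1 m[X9→φ8] = [T, T, T]
r1 m[X4→φ3] = [T, T, T]
r1 m[X11→φ6] = [T, T, T]
r1 m[X11→φ10] = [T, T, T]
r1 m[X3→φ1] = [T, T, T]
r1 m[X3→φ8] = [T, T, T]
r1 m[X8→φ5] = [T, T, T]
r1 m[X13→φ2] = [T, T, T]
r1 m[X14→φ0] = [T, T, T]
r1 m[X14→φ3] = [T, T, T]
r1 m[X0→φ7] = [T, T, T]
r1 m[X10→φ4] = [T, T, T]
r1 m[X10→φ5] = [T, T, T]
r1 m[X10→φ7] = [T, T, T]
r1 m[X10→φ9] = [T, T, T]
r2 m[φ0→X7] = [T, T, T]
r2 m[φ0→X14] = [T, F, T]
r2 m[φ1→X7] = [T, T, T]
r2 m[φ1→X3] = [T, T, T]
r2 m[φ2→X7] = [T, T, T]
r2 m[φ2→X13] = [T, T, T]
r2 m[φ3→X4] = [F, F, T]
r2 m[φ3→X14] = [T, F, T]
r2 m[φ4→X7] = [T, T, T]
r2 m[φ4→X10] = [T, T, T]
r2 m[φ5→X8] = [T, T, T]
r2 m[φ5→X10] = [T, T, T]
r2 m[φ6→X7] = [T, T, T]
r2 m[φ6→X11] = [T, T, T]
r2 m[φ7→X0] = [T, T, T]
r2 m[φ7→X10] = [T, T, T]
r2 m[φ8→X9] = [T, T, F]
r2 m[φ8→X3] = [T, T, F]
r2 m[φ9→X10] = [T, F, T]
r2 m[φ10→X11] = [T, F, F]
r2 m[X7→φ0] = [T, T, T]
r2 m[X7→φ1] = [T, T, T]
r2 m[X7→φ2] = [T, T, T]
r2 m[X7→φ4] = [T, T, T]
r2 m[X7→φ6] = [T, T, T]
r2 m[X9→φ8] = [T, T, T]
r2 m[X4→φ3] = [T, T, T]
r2 m[X11→φ6] = [T, F, F]
r2 m[X11→φ10] = [T, T, T]
r2 m[X3→φ1] = [T, T, F]
r2 m[X3→φ8] = [T, T, T]
r2 m[X8→φ5] = [T, T, T]
r2 m[X13→φ2] = [T, T, T]
r2 m[X14→φ0] = [T, F, T]
r2 m[X14→φ3] = [T, F, T]
r2 m[X0→φ7] = [T, T, T]
r2 m[X10→φ4] = [T, F, T]
r2 m[X10→φ5] = [T, F, T]
r2 m[X10→φ7] = [T, F, T]
r2 m[X10→φ9] = [T, T, T]
r3 m[φ0→X7] = [T, T, T]
r3 m[φ0→X14] = [T, F, T]
r3 m[φ1→X7] = [T, T, T]
r3 m[φ1→X3] = [T, T, T]
r3 m[φ2→X7] = [T, T, T]
r3 m[φ2→X13] = [T, T, T]
r3 m[φ3→X4] = [F, F, T]
r3 m[φ3→X14] = [T, F, T]
r3 m[φ4→X7] = [T, T, T]
r3 m[φ4→X10] = [T, T, T]
r3 m[φ5→X8] = [T, T, T]
r3 m[φ5→X10] = [T, T, T]
r3 m[φ6→X7] = [F, T, T]
r3 m[φ6→X11] = [T, T, T]
r3 m[φ7→X0] = [T, F, T]
r3 m[φ7→X10] = [T, T, T]
r3 m[φ8→X9] = [T, T, F]
r3 m[φ8→X3] = [T, T, F]
r3 m[φ9→X10] = [T, F, T]
r3 m[φ10→X11] = [T, F, F]
r3 m[X7→φ0] = [T, T, T]
r3 m[X7→φ1] = [T, T, T]
r3 m[X7→φ2] = [T, T, T]
r3 m[X7→φ4] = [T, T, T]
r3 m[X7→φ6] = [T, T, T]
r3 m[X9→φ8] = [T, T, T]
r3 m[X4→φ3] = [T, T, T]
r3 m[X11→φ6] = [T, F, F]
r3 m[X11→φ10] = [T, T, T]
r3 m[X3→φ1] = [T, T, F]
r3 m[X3→φ8] = [T, T, T]
r3 m[X8→φ5] = [T, T, T]
r3 m[X13→φ2] = [T, T, T]
r3 m[X14→φ0] = [T, F, T]
r3 m[X14→φ3] = [T, F, T]
r3 m[X0→φ7] = [T, T, T]
r3 m[X10→φ4] = [T, F, T]
r3 m[X10→φ5] = [T, F, T]
r3 m[X10→φ7] = [T, F, T]
r3 m[X10→φ9] = [T, T, T]
r4 m[φ0→X7] = [T, T, T]
r4 m[φ0→X14] = [T, F, T]
r4 m[φ1→X7] = [T, T, T]
r4 m[φ1→X3] = [T, T, T]
r4 m[φ2→X7] = [T, T, T]
r4 m[φ2→X13] = [T, T, T]
r4 m[φ3→X4] = [F, F, T]
r4 m[φ3→X14] = [T, F, T]
r4 m[φ4→X7] = [T, T, T]
r4 m[φ4→X10] = [T, T, T]
r4 m[φ5→X8] = [T, T, T]
r4 m[φ5→X10] = [T, T, T]
r4 m[φ6→X7] = [F, T, T]
r4 m[φ6→X11] = [T, T, T]
r4 m[φ7→X0] = [T, F, T]
r4 m[φ7→X10] = [T, T, T]
r4 m[φ8→X9] = [T, T, F]
r4 m[φ8→X3] = [T, T, F]
r4 m[φ9→X10] = [T, F, T]
r4 m[φ10→X11] = [T, F, F]
r4 m[X7→φ0] = [F, T, T]
r4 m[X7→φ1] = [F, T, T]
r4 m[X7→φ2] = [F, T, T]
r4 m[X7→φ4] = [F, T, T]
r4 m[X7→φ6] = [T, T, T]
r4 m[X9→φ8] = [T, T, T]
r4 m[X4→φ3] = [T, T, T]
r4 m[X11→φ6] = [T, F, F]
r4 m[X11→φ10] = [T, T, T]
r4 m[X3→φ1] = [T, T, F]
r4 m[X3→φ8] = [T, T, T]
r4 m[X8→φ5] = [T, T, T]
r4 m[X13→φ2] = [T, T, T]
r4 m[X14→φ0] = [T, F, T]
r4 m[X14→φ3] = [T, F, T]
r4 m[X0→φ7] = [T, T, T]
r4 m[X10→φ4] = [T, F, T]
r4 m[X10→φ5] = [T, F, T]
r4 m[X10→φ7] = [T, F, T]
r4 m[X10→φ9] = [T, T, T]
r5 m[φ0→X7] = [T, T, T]
r5 m[φ0→X14] = [T, F, T]
r5 m[φ1→X7] = [T, T, T]
r5 m[φ1→X3] = [T, T, T]
r5 m[φ2→X7] = [T, T, T]
r5 m[φ2→X13] = [T, T, T]
r5 m[φ3→X4] = [F, F, T]
r5 m[φ3→X14] = [T, F, T]
r5 m[φ4→X7] = [T, T, T]
r5 m[φ4→X10] = [T, T, T]
r5 m[φ5→X8] = [T, T, T]
r5 m[φ5→X10] = [T, T, T]
r5 m[φ6→X7] = [F, T, T]
r5 m[φ6→X11] = [T, T, T]
r5 m[φ7→X0] = [T, F, T]
r5 m[φ7→X10] = [T, T, T]
r5 m[φ8→X9] = [T, T, F]
r5 m[φ8→X3] = [T, T, F]
r5 m[φ9→X10] = [T, F, T]
r5 m[φ10→X11] = [T, F, F]
r5 m[X7→φ0] = [F, T, T]
r5 m[X7→φ1] = [F, T, T]
r5 m[X7→φ2] = [F, T, T]
r5 m[X7→φ4] = [F, T, T]
r5 m[X7→φ6] = [T, T, T]
r5 m[X9→φ8] = [T, T, T]
r5 m[X4→φ3] = [T, T, T]
r5 m[X11→φ6] = [T, F, F]
r5 m[X11→φ10] = [T, T, T]
r5 m[X3→φ1] = [T, T, F]
r5 m[X3→φ8] = [T, T, T]
r5 m[X8→φ5] = [T, T, T]
r5 m[X13→φ2] = [T, T, T]
r5 m[X14→φ0] = [T, F, T]
r5 m[X14→φ3] = [T, F, T]
r5 m[X0→φ7] = [T, T, T]
r5 m[X10→φ4] = [T, F, T]
r5 m[X10→φ5] = [T, F, T]
r5 m[X10→φ7] = [T, F, T]
r5 m[X10→φ9] = [T, T, T]
fixed point reached at round 5
b[X7] = ⊗ incoming = [F, T, T]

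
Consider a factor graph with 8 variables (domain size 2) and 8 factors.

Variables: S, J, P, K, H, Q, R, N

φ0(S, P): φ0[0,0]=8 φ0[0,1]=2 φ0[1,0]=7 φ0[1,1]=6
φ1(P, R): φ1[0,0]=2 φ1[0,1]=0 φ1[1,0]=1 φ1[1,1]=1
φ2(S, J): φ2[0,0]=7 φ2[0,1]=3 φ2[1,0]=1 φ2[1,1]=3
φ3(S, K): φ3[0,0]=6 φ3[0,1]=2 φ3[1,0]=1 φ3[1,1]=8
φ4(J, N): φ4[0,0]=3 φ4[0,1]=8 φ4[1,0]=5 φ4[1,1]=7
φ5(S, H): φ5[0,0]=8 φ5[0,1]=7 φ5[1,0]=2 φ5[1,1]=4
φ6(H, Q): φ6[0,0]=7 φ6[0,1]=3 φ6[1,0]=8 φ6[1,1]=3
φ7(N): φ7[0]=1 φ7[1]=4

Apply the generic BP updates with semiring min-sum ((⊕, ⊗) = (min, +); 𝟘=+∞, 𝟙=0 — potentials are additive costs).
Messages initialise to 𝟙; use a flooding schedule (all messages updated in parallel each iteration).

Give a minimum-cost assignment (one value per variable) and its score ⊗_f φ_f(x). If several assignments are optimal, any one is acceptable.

assignment: (S=1, J=0, P=0, K=0, H=0, Q=1, R=1, N=0); score = 18

init: all messages = 𝟙 over 2 values
r1 m[φ0→S] = [2, 6]
r1 m[φ0→P] = [7, 2]
r1 m[φ1→P] = [0, 1]
r1 m[φ1→R] = [1, 0]
r1 m[φ2→S] = [3, 1]
r1 m[φ2→J] = [1, 3]
r1 m[φ3→S] = [2, 1]
r1 m[φ3→K] = [1, 2]
r1 m[φ4→J] = [3, 5]
r1 m[φ4→N] = [3, 7]
r1 m[φ5→S] = [7, 2]
r1 m[φ5→H] = [2, 4]
r1 m[φ6→H] = [3, 3]
r1 m[φ6→Q] = [7, 3]
r1 m[φ7→N] = [1, 4]
r1 m[S→φ0] = [0, 0]
r1 m[S→φ2] = [0, 0]
r1 m[S→φ3] = [0, 0]
r1 m[S→φ5] = [0, 0]
r1 m[J→φ2] = [0, 0]
r1 m[J→φ4] = [0, 0]
r1 m[P→φ0] = [0, 0]
r1 m[P→φ1] = [0, 0]
r1 m[K→φ3] = [0, 0]
r1 m[H→φ5] = [0, 0]
r1 m[H→φ6] = [0, 0]
r1 m[Q→φ6] = [0, 0]
r1 m[R→φ1] = [0, 0]
r1 m[N→φ4] = [0, 0]
r1 m[N→φ7] = [0, 0]
r2 m[φ0→S] = [2, 6]
r2 m[φ0→P] = [7, 2]
r2 m[φ1→P] = [0, 1]
r2 m[φ1→R] = [1, 0]
r2 m[φ2→S] = [3, 1]
r2 m[φ2→J] = [1, 3]
r2 m[φ3→S] = [2, 1]
r2 m[φ3→K] = [1, 2]
r2 m[φ4→J] = [3, 5]
r2 m[φ4→N] = [3, 7]
r2 m[φ5→S] = [7, 2]
r2 m[φ5→H] = [2, 4]
r2 m[φ6→H] = [3, 3]
r2 m[φ6→Q] = [7, 3]
r2 m[φ7→N] = [1, 4]
r2 m[S→φ0] = [12, 4]
r2 m[S→φ2] = [11, 9]
r2 m[S→φ3] = [12, 9]
r2 m[S→φ5] = [7, 8]
r2 m[J→φ2] = [3, 5]
r2 m[J→φ4] = [1, 3]
r2 m[P→φ0] = [0, 1]
r2 m[P→φ1] = [7, 2]
r2 m[K→φ3] = [0, 0]
r2 m[H→φ5] = [3, 3]
r2 m[H→φ6] = [2, 4]
r2 m[Q→φ6] = [0, 0]
r2 m[R→φ1] = [0, 0]
r2 m[N→φ4] = [1, 4]
r2 m[N→φ7] = [3, 7]
r3 m[φ0→S] = [3, 7]
r3 m[φ0→P] = [11, 10]
r3 m[φ1→P] = [0, 1]
r3 m[φ1→R] = [3, 3]
r3 m[φ2→S] = [8, 4]
r3 m[φ2→J] = [10, 12]
r3 m[φ3→S] = [2, 1]
r3 m[φ3→K] = [10, 14]
r3 m[φ4→J] = [4, 6]
r3 m[φ4→N] = [4, 9]
r3 m[φ5→S] = [10, 5]
r3 m[φ5→H] = [10, 12]
r3 m[φ6→H] = [3, 3]
r3 m[φ6→Q] = [9, 5]
r3 m[φ7→N] = [1, 4]
r3 m[S→φ0] = [12, 4]
r3 m[S→φ2] = [11, 9]
r3 m[S→φ3] = [12, 9]
r3 m[S→φ5] = [7, 8]
r3 m[J→φ2] = [3, 5]
r3 m[J→φ4] = [1, 3]
r3 m[P→φ0] = [0, 1]
r3 m[P→φ1] = [7, 2]
r3 m[K→φ3] = [0, 0]
r3 m[H→φ5] = [3, 3]
r3 m[H→φ6] = [2, 4]
r3 m[Q→φ6] = [0, 0]
r3 m[R→φ1] = [0, 0]
r3 m[N→φ4] = [1, 4]
r3 m[N→φ7] = [3, 7]
r4 m[φ0→S] = [3, 7]
r4 m[φ0→P] = [11, 10]
r4 m[φ1→P] = [0, 1]
r4 m[φ1→R] = [3, 3]
r4 m[φ2→S] = [8, 4]
r4 m[φ2→J] = [10, 12]
r4 m[φ3→S] = [2, 1]
r4 m[φ3→K] = [10, 14]
r4 m[φ4→J] = [4, 6]
r4 m[φ4→N] = [4, 9]
r4 m[φ5→S] = [10, 5]
r4 m[φ5→H] = [10, 12]
r4 m[φ6→H] = [3, 3]
r4 m[φ6→Q] = [9, 5]
r4 m[φ7→N] = [1, 4]
r4 m[S→φ0] = [20, 10]
r4 m[S→φ2] = [15, 13]
r4 m[S→φ3] = [21, 16]
r4 m[S→φ5] = [13, 12]
r4 m[J→φ2] = [4, 6]
r4 m[J→φ4] = [10, 12]
r4 m[P→φ0] = [0, 1]
r4 m[P→φ1] = [11, 10]
r4 m[K→φ3] = [0, 0]
r4 m[H→φ5] = [3, 3]
r4 m[H→φ6] = [10, 12]
r4 m[Q→φ6] = [0, 0]
r4 m[R→φ1] = [0, 0]
r4 m[N→φ4] = [1, 4]
r4 m[N→φ7] = [4, 9]
r5 m[φ0→S] = [3, 7]
r5 m[φ0→P] = [17, 16]
r5 m[φ1→P] = [0, 1]
r5 m[φ1→R] = [11, 11]
r5 m[φ2→S] = [9, 5]
r5 m[φ2→J] = [14, 16]
r5 m[φ3→S] = [2, 1]
r5 m[φ3→K] = [17, 23]
r5 m[φ4→J] = [4, 6]
r5 m[φ4→N] = [13, 18]
r5 m[φ5→S] = [10, 5]
r5 m[φ5→H] = [14, 16]
r5 m[φ6→H] = [3, 3]
r5 m[φ6→Q] = [17, 13]
r5 m[φ7→N] = [1, 4]
r5 m[S→φ0] = [20, 10]
r5 m[S→φ2] = [15, 13]
r5 m[S→φ3] = [21, 16]
r5 m[S→φ5] = [13, 12]
r5 m[J→φ2] = [4, 6]
r5 m[J→φ4] = [10, 12]
r5 m[P→φ0] = [0, 1]
r5 m[P→φ1] = [11, 10]
r5 m[K→φ3] = [0, 0]
r5 m[H→φ5] = [3, 3]
r5 m[H→φ6] = [10, 12]
r5 m[Q→φ6] = [0, 0]
r5 m[R→φ1] = [0, 0]
r5 m[N→φ4] = [1, 4]
r5 m[N→φ7] = [4, 9]
r6 m[φ0→S] = [3, 7]
r6 m[φ0→P] = [17, 16]
r6 m[φ1→P] = [0, 1]
r6 m[φ1→R] = [11, 11]
r6 m[φ2→S] = [9, 5]
r6 m[φ2→J] = [14, 16]
r6 m[φ3→S] = [2, 1]
r6 m[φ3→K] = [17, 23]
r6 m[φ4→J] = [4, 6]
r6 m[φ4→N] = [13, 18]
r6 m[φ5→S] = [10, 5]
r6 m[φ5→H] = [14, 16]
r6 m[φ6→H] = [3, 3]
r6 m[φ6→Q] = [17, 13]
r6 m[φ7→N] = [1, 4]
r6 m[S→φ0] = [21, 11]
r6 m[S→φ2] = [15, 13]
r6 m[S→φ3] = [22, 17]
r6 m[S→φ5] = [14, 13]
r6 m[J→φ2] = [4, 6]
r6 m[J→φ4] = [14, 16]
r6 m[P→φ0] = [0, 1]
r6 m[P→φ1] = [17, 16]
r6 m[K→φ3] = [0, 0]
r6 m[H→φ5] = [3, 3]
r6 m[H→φ6] = [14, 16]
r6 m[Q→φ6] = [0, 0]
r6 m[R→φ1] = [0, 0]
r6 m[N→φ4] = [1, 4]
r6 m[N→φ7] = [13, 18]
r7 m[φ0→S] = [3, 7]
r7 m[φ0→P] = [18, 17]
r7 m[φ1→P] = [0, 1]
r7 m[φ1→R] = [17, 17]
r7 m[φ2→S] = [9, 5]
r7 m[φ2→J] = [14, 16]
r7 m[φ3→S] = [2, 1]
r7 m[φ3→K] = [18, 24]
r7 m[φ4→J] = [4, 6]
r7 m[φ4→N] = [17, 22]
r7 m[φ5→S] = [10, 5]
r7 m[φ5→H] = [15, 17]
r7 m[φ6→H] = [3, 3]
r7 m[φ6→Q] = [21, 17]
r7 m[φ7→N] = [1, 4]
r7 m[S→φ0] = [21, 11]
r7 m[S→φ2] = [15, 13]
r7 m[S→φ3] = [22, 17]
r7 m[S→φ5] = [14, 13]
r7 m[J→φ2] = [4, 6]
r7 m[J→φ4] = [14, 16]
r7 m[P→φ0] = [0, 1]
r7 m[P→φ1] = [17, 16]
r7 m[K→φ3] = [0, 0]
r7 m[H→φ5] = [3, 3]
r7 m[H→φ6] = [14, 16]
r7 m[Q→φ6] = [0, 0]
r7 m[R→φ1] = [0, 0]
r7 m[N→φ4] = [1, 4]
r7 m[N→φ7] = [13, 18]
r8 m[φ0→S] = [3, 7]
r8 m[φ0→P] = [18, 17]
r8 m[φ1→P] = [0, 1]
r8 m[φ1→R] = [17, 17]
r8 m[φ2→S] = [9, 5]
r8 m[φ2→J] = [14, 16]
r8 m[φ3→S] = [2, 1]
r8 m[φ3→K] = [18, 24]
r8 m[φ4→J] = [4, 6]
r8 m[φ4→N] = [17, 22]
r8 m[φ5→S] = [10, 5]
r8 m[φ5→H] = [15, 17]
r8 m[φ6→H] = [3, 3]
r8 m[φ6→Q] = [21, 17]
r8 m[φ7→N] = [1, 4]
r8 m[S→φ0] = [21, 11]
r8 m[S→φ2] = [15, 13]
r8 m[S→φ3] = [22, 17]
r8 m[S→φ5] = [14, 13]
r8 m[J→φ2] = [4, 6]
r8 m[J→φ4] = [14, 16]
r8 m[P→φ0] = [0, 1]
r8 m[P→φ1] = [18, 17]
r8 m[K→φ3] = [0, 0]
r8 m[H→φ5] = [3, 3]
r8 m[H→φ6] = [15, 17]
r8 m[Q→φ6] = [0, 0]
r8 m[R→φ1] = [0, 0]
r8 m[N→φ4] = [1, 4]
r8 m[N→φ7] = [17, 22]
r9 m[φ0→S] = [3, 7]
r9 m[φ0→P] = [18, 17]
r9 m[φ1→P] = [0, 1]
r9 m[φ1→R] = [18, 18]
r9 m[φ2→S] = [9, 5]
r9 m[φ2→J] = [14, 16]
r9 m[φ3→S] = [2, 1]
r9 m[φ3→K] = [18, 24]
r9 m[φ4→J] = [4, 6]
r9 m[φ4→N] = [17, 22]
r9 m[φ5→S] = [10, 5]
r9 m[φ5→H] = [15, 17]
r9 m[φ6→H] = [3, 3]
r9 m[φ6→Q] = [22, 18]
r9 m[φ7→N] = [1, 4]
r9 m[S→φ0] = [21, 11]
r9 m[S→φ2] = [15, 13]
r9 m[S→φ3] = [22, 17]
r9 m[S→φ5] = [14, 13]
r9 m[J→φ2] = [4, 6]
r9 m[J→φ4] = [14, 16]
r9 m[P→φ0] = [0, 1]
r9 m[P→φ1] = [18, 17]
r9 m[K→φ3] = [0, 0]
r9 m[H→φ5] = [3, 3]
r9 m[H→φ6] = [15, 17]
r9 m[Q→φ6] = [0, 0]
r9 m[R→φ1] = [0, 0]
r9 m[N→φ4] = [1, 4]
r9 m[N→φ7] = [17, 22]
r10 m[φ0→S] = [3, 7]
r10 m[φ0→P] = [18, 17]
r10 m[φ1→P] = [0, 1]
r10 m[φ1→R] = [18, 18]
r10 m[φ2→S] = [9, 5]
r10 m[φ2→J] = [14, 16]
r10 m[φ3→S] = [2, 1]
r10 m[φ3→K] = [18, 24]
r10 m[φ4→J] = [4, 6]
r10 m[φ4→N] = [17, 22]
r10 m[φ5→S] = [10, 5]
r10 m[φ5→H] = [15, 17]
r10 m[φ6→H] = [3, 3]
r10 m[φ6→Q] = [22, 18]
r10 m[φ7→N] = [1, 4]
r10 m[S→φ0] = [21, 11]
r10 m[S→φ2] = [15, 13]
r10 m[S→φ3] = [22, 17]
r10 m[S→φ5] = [14, 13]
r10 m[J→φ2] = [4, 6]
r10 m[J→φ4] = [14, 16]
r10 m[P→φ0] = [0, 1]
r10 m[P→φ1] = [18, 17]
r10 m[K→φ3] = [0, 0]
r10 m[H→φ5] = [3, 3]
r10 m[H→φ6] = [15, 17]
r10 m[Q→φ6] = [0, 0]
r10 m[R→φ1] = [0, 0]
r10 m[N→φ4] = [1, 4]
r10 m[N→φ7] = [17, 22]
fixed point reached at round 10
traceback from S: (S=1, J=0, P=0, K=0, H=0, Q=1, R=1, N=0), score=18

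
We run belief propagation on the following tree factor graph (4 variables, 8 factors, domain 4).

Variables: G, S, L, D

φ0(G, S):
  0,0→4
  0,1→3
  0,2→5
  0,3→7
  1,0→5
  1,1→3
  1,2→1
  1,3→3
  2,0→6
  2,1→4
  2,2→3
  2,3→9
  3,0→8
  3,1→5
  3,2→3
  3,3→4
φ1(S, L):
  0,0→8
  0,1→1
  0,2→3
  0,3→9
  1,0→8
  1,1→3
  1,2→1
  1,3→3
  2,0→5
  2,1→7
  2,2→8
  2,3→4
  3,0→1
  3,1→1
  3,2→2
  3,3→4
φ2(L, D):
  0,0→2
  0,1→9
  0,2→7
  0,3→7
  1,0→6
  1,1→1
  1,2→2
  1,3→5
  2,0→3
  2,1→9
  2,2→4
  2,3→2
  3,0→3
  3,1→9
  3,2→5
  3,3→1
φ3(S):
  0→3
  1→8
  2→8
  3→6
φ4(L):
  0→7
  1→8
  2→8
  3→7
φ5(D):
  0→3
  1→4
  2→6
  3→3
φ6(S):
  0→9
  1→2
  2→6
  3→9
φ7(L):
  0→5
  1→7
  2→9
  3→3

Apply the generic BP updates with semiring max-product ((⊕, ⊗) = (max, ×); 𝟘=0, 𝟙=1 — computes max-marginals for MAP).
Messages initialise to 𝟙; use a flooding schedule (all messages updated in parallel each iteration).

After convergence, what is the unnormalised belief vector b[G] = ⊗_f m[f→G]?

b[G] = [4976640, 1587600, 2985984, 2985984]

init: all messages = 𝟙 over 4 values
r1 m[φ0→G] = [7, 5, 9, 8]
r1 m[φ0→S] = [8, 5, 5, 9]
r1 m[φ1→S] = [9, 8, 8, 4]
r1 m[φ1→L] = [8, 7, 8, 9]
r1 m[φ2→L] = [9, 6, 9, 9]
r1 m[φ2→D] = [6, 9, 7, 7]
r1 m[φ3→S] = [3, 8, 8, 6]
r1 m[φ4→L] = [7, 8, 8, 7]
r1 m[φ5→D] = [3, 4, 6, 3]
r1 m[φ6→S] = [9, 2, 6, 9]
r1 m[φ7→L] = [5, 7, 9, 3]
r1 m[G→φ0] = [1, 1, 1, 1]
r1 m[S→φ0] = [1, 1, 1, 1]
r1 m[S→φ1] = [1, 1, 1, 1]
r1 m[S→φ3] = [1, 1, 1, 1]
r1 m[S→φ6] = [1, 1, 1, 1]
r1 m[L→φ1] = [1, 1, 1, 1]
r1 m[L→φ2] = [1, 1, 1, 1]
r1 m[L→φ4] = [1, 1, 1, 1]
r1 m[L→φ7] = [1, 1, 1, 1]
r1 m[D→φ2] = [1, 1, 1, 1]
r1 m[D→φ5] = [1, 1, 1, 1]
r2 m[φ0→G] = [7, 5, 9, 8]
r2 m[φ0→S] = [8, 5, 5, 9]
r2 m[φ1→S] = [9, 8, 8, 4]
r2 m[φ1→L] = [8, 7, 8, 9]
r2 m[φ2→L] = [9, 6, 9, 9]
r2 m[φ2→D] = [6, 9, 7, 7]
r2 m[φ3→S] = [3, 8, 8, 6]
r2 m[φ4→L] = [7, 8, 8, 7]
r2 m[φ5→D] = [3, 4, 6, 3]
r2 m[φ6→S] = [9, 2, 6, 9]
r2 m[φ7→L] = [5, 7, 9, 3]
r2 m[G→φ0] = [1, 1, 1, 1]
r2 m[S→φ0] = [243, 128, 384, 216]
r2 m[S→φ1] = [216, 80, 240, 486]
r2 m[S→φ3] = [648, 80, 240, 324]
r2 m[S→φ6] = [216, 320, 320, 216]
r2 m[L→φ1] = [315, 336, 648, 189]
r2 m[L→φ2] = [280, 392, 576, 189]
r2 m[L→φ4] = [360, 294, 648, 243]
r2 m[L→φ7] = [504, 336, 576, 567]
r2 m[D→φ2] = [3, 4, 6, 3]
r2 m[D→φ5] = [6, 9, 7, 7]
r3 m[φ0→G] = [1920, 1215, 1944, 1944]
r3 m[φ0→S] = [8, 5, 5, 9]
r3 m[φ1→S] = [2520, 2520, 5184, 1296]
r3 m[φ1→L] = [1728, 1680, 1920, 1944]
r3 m[φ2→L] = [42, 18, 36, 36]
r3 m[φ2→D] = [2352, 5184, 2304, 1960]
r3 m[φ3→S] = [3, 8, 8, 6]
r3 m[φ4→L] = [7, 8, 8, 7]
r3 m[φ5→D] = [3, 4, 6, 3]
r3 m[φ6→S] = [9, 2, 6, 9]
r3 m[φ7→L] = [5, 7, 9, 3]
r3 m[G→φ0] = [1, 1, 1, 1]
r3 m[S→φ0] = [243, 128, 384, 216]
r3 m[S→φ1] = [216, 80, 240, 486]
r3 m[S→φ3] = [648, 80, 240, 324]
r3 m[S→φ6] = [216, 320, 320, 216]
r3 m[L→φ1] = [315, 336, 648, 189]
r3 m[L→φ2] = [280, 392, 576, 189]
r3 m[L→φ4] = [360, 294, 648, 243]
r3 m[L→φ7] = [504, 336, 576, 567]
r3 m[D→φ2] = [3, 4, 6, 3]
r3 m[D→φ5] = [6, 9, 7, 7]
r4 m[φ0→G] = [1920, 1215, 1944, 1944]
r4 m[φ0→S] = [8, 5, 5, 9]
r4 m[φ1→S] = [2520, 2520, 5184, 1296]
r4 m[φ1→L] = [1728, 1680, 1920, 1944]
r4 m[φ2→L] = [42, 18, 36, 36]
r4 m[φ2→D] = [2352, 5184, 2304, 1960]
r4 m[φ3→S] = [3, 8, 8, 6]
r4 m[φ4→L] = [7, 8, 8, 7]
r4 m[φ5→D] = [3, 4, 6, 3]
r4 m[φ6→S] = [9, 2, 6, 9]
r4 m[φ7→L] = [5, 7, 9, 3]
r4 m[G→φ0] = [1, 1, 1, 1]
r4 m[S→φ0] = [68040, 40320, 248832, 69984]
r4 m[S→φ1] = [216, 80, 240, 486]
r4 m[S→φ3] = [181440, 25200, 155520, 104976]
r4 m[S→φ6] = [60480, 100800, 207360, 69984]
r4 m[L→φ1] = [1470, 1008, 2592, 756]
r4 m[L→φ2] = [60480, 94080, 138240, 40824]
r4 m[L→φ4] = [362880, 211680, 622080, 209952]
r4 m[L→φ7] = [508032, 241920, 552960, 489888]
r4 m[D→φ2] = [3, 4, 6, 3]
r4 m[D→φ5] = [2352, 5184, 2304, 1960]
r5 m[φ0→G] = [1244160, 340200, 746496, 746496]
r5 m[φ0→S] = [8, 5, 5, 9]
r5 m[φ1→S] = [11760, 11760, 20736, 5184]
r5 m[φ1→L] = [1728, 1680, 1920, 1944]
r5 m[φ2→L] = [42, 18, 36, 36]
r5 m[φ2→D] = [564480, 1244160, 552960, 470400]
r5 m[φ3→S] = [3, 8, 8, 6]
r5 m[φ4→L] = [7, 8, 8, 7]
r5 m[φ5→D] = [3, 4, 6, 3]
r5 m[φ6→S] = [9, 2, 6, 9]
r5 m[φ7→L] = [5, 7, 9, 3]
r5 m[G→φ0] = [1, 1, 1, 1]
r5 m[S→φ0] = [68040, 40320, 248832, 69984]
r5 m[S→φ1] = [216, 80, 240, 486]
r5 m[S→φ3] = [181440, 25200, 155520, 104976]
r5 m[S→φ6] = [60480, 100800, 207360, 69984]
r5 m[L→φ1] = [1470, 1008, 2592, 756]
r5 m[L→φ2] = [60480, 94080, 138240, 40824]
r5 m[L→φ4] = [362880, 211680, 622080, 209952]
r5 m[L→φ7] = [508032, 241920, 552960, 489888]
r5 m[D→φ2] = [3, 4, 6, 3]
r5 m[D→φ5] = [2352, 5184, 2304, 1960]
r6 m[φ0→G] = [1244160, 340200, 746496, 746496]
r6 m[φ0→S] = [8, 5, 5, 9]
r6 m[φ1→S] = [11760, 11760, 20736, 5184]
r6 m[φ1→L] = [1728, 1680, 1920, 1944]
r6 m[φ2→L] = [42, 18, 36, 36]
r6 m[φ2→D] = [564480, 1244160, 552960, 470400]
r6 m[φ3→S] = [3, 8, 8, 6]
r6 m[φ4→L] = [7, 8, 8, 7]
r6 m[φ5→D] = [3, 4, 6, 3]
r6 m[φ6→S] = [9, 2, 6, 9]
r6 m[φ7→L] = [5, 7, 9, 3]
r6 m[G→φ0] = [1, 1, 1, 1]
r6 m[S→φ0] = [317520, 188160, 995328, 279936]
r6 m[S→φ1] = [216, 80, 240, 486]
r6 m[S→φ3] = [846720, 117600, 622080, 419904]
r6 m[S→φ6] = [282240, 470400, 829440, 279936]
r6 m[L→φ1] = [1470, 1008, 2592, 756]
r6 m[L→φ2] = [60480, 94080, 138240, 40824]
r6 m[L→φ4] = [362880, 211680, 622080, 209952]
r6 m[L→φ7] = [508032, 241920, 552960, 489888]
r6 m[D→φ2] = [3, 4, 6, 3]
r6 m[D→φ5] = [564480, 1244160, 552960, 470400]
r7 m[φ0→G] = [4976640, 1587600, 2985984, 2985984]
r7 m[φ0→S] = [8, 5, 5, 9]
r7 m[φ1→S] = [11760, 11760, 20736, 5184]
r7 m[φ1→L] = [1728, 1680, 1920, 1944]
r7 m[φ2→L] = [42, 18, 36, 36]
r7 m[φ2→D] = [564480, 1244160, 552960, 470400]
r7 m[φ3→S] = [3, 8, 8, 6]
r7 m[φ4→L] = [7, 8, 8, 7]
r7 m[φ5→D] = [3, 4, 6, 3]
r7 m[φ6→S] = [9, 2, 6, 9]
r7 m[φ7→L] = [5, 7, 9, 3]
r7 m[G→φ0] = [1, 1, 1, 1]
r7 m[S→φ0] = [317520, 188160, 995328, 279936]
r7 m[S→φ1] = [216, 80, 240, 486]
r7 m[S→φ3] = [846720, 117600, 622080, 419904]
r7 m[S→φ6] = [282240, 470400, 829440, 279936]
r7 m[L→φ1] = [1470, 1008, 2592, 756]
r7 m[L→φ2] = [60480, 94080, 138240, 40824]
r7 m[L→φ4] = [362880, 211680, 622080, 209952]
r7 m[L→φ7] = [508032, 241920, 552960, 489888]
r7 m[D→φ2] = [3, 4, 6, 3]
r7 m[D→φ5] = [564480, 1244160, 552960, 470400]
r8 m[φ0→G] = [4976640, 1587600, 2985984, 2985984]
r8 m[φ0→S] = [8, 5, 5, 9]
r8 m[φ1→S] = [11760, 11760, 20736, 5184]
r8 m[φ1→L] = [1728, 1680, 1920, 1944]
r8 m[φ2→L] = [42, 18, 36, 36]
r8 m[φ2→D] = [564480, 1244160, 552960, 470400]
r8 m[φ3→S] = [3, 8, 8, 6]
r8 m[φ4→L] = [7, 8, 8, 7]
r8 m[φ5→D] = [3, 4, 6, 3]
r8 m[φ6→S] = [9, 2, 6, 9]
r8 m[φ7→L] = [5, 7, 9, 3]
r8 m[G→φ0] = [1, 1, 1, 1]
r8 m[S→φ0] = [317520, 188160, 995328, 279936]
r8 m[S→φ1] = [216, 80, 240, 486]
r8 m[S→φ3] = [846720, 117600, 622080, 419904]
r8 m[S→φ6] = [282240, 470400, 829440, 279936]
r8 m[L→φ1] = [1470, 1008, 2592, 756]
r8 m[L→φ2] = [60480, 94080, 138240, 40824]
r8 m[L→φ4] = [362880, 211680, 622080, 209952]
r8 m[L→φ7] = [508032, 241920, 552960, 489888]
r8 m[D→φ2] = [3, 4, 6, 3]
r8 m[D→φ5] = [564480, 1244160, 552960, 470400]
fixed point reached at round 8
b[G] = ⊗ incoming = [4976640, 1587600, 2985984, 2985984]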